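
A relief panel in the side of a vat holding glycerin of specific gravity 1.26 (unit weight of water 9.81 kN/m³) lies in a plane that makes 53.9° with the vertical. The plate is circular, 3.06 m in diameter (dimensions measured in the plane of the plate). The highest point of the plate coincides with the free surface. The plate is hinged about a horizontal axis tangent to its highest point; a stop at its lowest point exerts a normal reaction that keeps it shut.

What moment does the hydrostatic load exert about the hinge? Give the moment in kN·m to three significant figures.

γ = 1.26 × 9.81 = 12.3606 kN/m³.
The plate makes 53.9° with the vertical, i.e. θ = 90° − 53.9° = 36.1° to the horizontal. Measuring y along the incline from the free-surface line, vertical depth h = y·sinθ with sinθ = 0.589196.
The centroid is at the centre, 1.53 m below the top of the plate, so y_c = 1.53 m and h_c = 1.53 × 0.589196 = 0.90147 m.
A = π(1.53)² = 7.35415 m².
Resultant F = γ·h_c·A = 12.3606 × 0.90147 × 7.35415 = 81.9452 kN.
I_c = πr⁴/4 = π × 1.53⁴/4 = 4.30383 m⁴.
Centre of pressure: y_p = y_c + I_c/(y_c·A) = 1.53 + 4.30383/(1.53 × 7.35415) = 1.53 + 0.3825 = 1.9125 m along the plane.
The resultant acts 1.53 + 0.3825 = 1.9125 m (along the plate) below the hinge at the top edge, so the moment about the hinge is M = F × 1.9125 = 81.9452 × 1.9125 = 156.72 kN·m.

M ≈ 157 kN·m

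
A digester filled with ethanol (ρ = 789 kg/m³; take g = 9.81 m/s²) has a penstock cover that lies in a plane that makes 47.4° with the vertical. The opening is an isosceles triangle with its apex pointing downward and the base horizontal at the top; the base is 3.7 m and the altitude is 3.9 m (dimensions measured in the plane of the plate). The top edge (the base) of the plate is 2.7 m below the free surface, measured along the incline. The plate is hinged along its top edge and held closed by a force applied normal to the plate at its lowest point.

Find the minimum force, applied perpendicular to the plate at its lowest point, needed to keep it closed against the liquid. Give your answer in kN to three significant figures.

P ≈ 58.6 kN

γ = ρg = 789 × 9.81 / 1000 = 7.74009 kN/m³.
The plate makes 47.4° with the vertical, i.e. θ = 90° − 47.4° = 42.6° to the horizontal. Measuring y along the incline from the free-surface line, vertical depth h = y·sinθ with sinθ = 0.676876.
With the apex down, the centroid sits h/3 = 3.9/3 = 1.3 m below the base (the top edge), so y_c = 2.7 + 1.3 = 4 m and h_c = 4 × 0.676876 = 2.7075 m.
A = ½ × 3.7 × 3.9 = 7.215 m².
Resultant F = γ·h_c·A = 7.74009 × 2.7075 × 7.215 = 151.2 kN.
I_c = b·h³/36 = 3.7 × 3.9³/36 = 6.09668 m⁴.
Centre of pressure: y_p = y_c + I_c/(y_c·A) = 4 + 6.09668/(4 × 7.215) = 4 + 0.21125 = 4.21125 m along the plane.
The resultant acts 1.3 + 0.21125 = 1.51125 m (along the plate) below the hinge at the top edge, so the moment about the hinge is M = F × 1.51125 = 151.2 × 1.51125 = 228.501 kN·m.
A normal force at the bottom, 3.9 m from the hinge, must supply this moment: P = 228.501/3.9 = 58.59 kN.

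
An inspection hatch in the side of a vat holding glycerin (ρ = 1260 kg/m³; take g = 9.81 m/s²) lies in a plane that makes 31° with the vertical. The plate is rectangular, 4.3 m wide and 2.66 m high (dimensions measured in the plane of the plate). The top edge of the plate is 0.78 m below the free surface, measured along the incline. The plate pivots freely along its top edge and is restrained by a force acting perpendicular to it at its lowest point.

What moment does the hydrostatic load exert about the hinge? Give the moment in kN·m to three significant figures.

M ≈ 412 kN·m

γ = ρg = 1260 × 9.81 / 1000 = 12.3606 kN/m³.
The plate makes 31° with the vertical, i.e. θ = 90° − 31° = 59° to the horizontal. Measuring y along the incline from the free-surface line, vertical depth h = y·sinθ with sinθ = 0.857167.
The centroid lies 2.66/2 = 1.33 m below the top edge, so y_c = 0.78 + 1.33 = 2.11 m and h_c = 2.11 × 0.857167 = 1.80862 m.
A = 4.3 × 2.66 = 11.438 m².
Resultant F = γ·h_c·A = 12.3606 × 1.80862 × 11.438 = 255.704 kN.
I_c = b·h³/12 = 4.3 × 2.66³/12 = 6.74423 m⁴.
Centre of pressure: y_p = y_c + I_c/(y_c·A) = 2.11 + 6.74423/(2.11 × 11.438) = 2.11 + 0.279447 = 2.38945 m along the plane.
The resultant acts 1.33 + 0.279447 = 1.60945 m (along the plate) below the hinge at the top edge, so the moment about the hinge is M = F × 1.60945 = 255.704 × 1.60945 = 411.543 kN·m.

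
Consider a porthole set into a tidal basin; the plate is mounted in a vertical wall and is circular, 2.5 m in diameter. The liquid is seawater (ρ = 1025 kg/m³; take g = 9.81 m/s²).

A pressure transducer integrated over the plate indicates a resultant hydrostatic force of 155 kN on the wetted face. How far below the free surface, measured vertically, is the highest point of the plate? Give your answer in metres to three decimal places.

d_top ≈ 1.890 m

γ = ρg = 1025 × 9.81 / 1000 = 10.05525 kN/m³.
A = π(1.25)² = 4.90874 m².
From F = γ·h_c·A, the centroid depth is h_c = 155/(10.05525 × 4.90874) = 3.14028 m.
The centroid is at the centre, 1.25 m below the top of the plate, so the highest point sits at h_top = 3.14028 − 1.25 = 1.89028 m below the surface.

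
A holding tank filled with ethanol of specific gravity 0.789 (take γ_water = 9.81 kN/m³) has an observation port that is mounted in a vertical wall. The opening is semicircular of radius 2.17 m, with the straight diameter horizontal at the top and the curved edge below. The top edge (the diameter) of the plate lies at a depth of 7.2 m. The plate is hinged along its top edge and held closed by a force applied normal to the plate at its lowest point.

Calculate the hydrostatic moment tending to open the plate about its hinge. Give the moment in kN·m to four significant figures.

γ = 0.789 × 9.81 = 7.74009 kN/m³.
The centroid of a semicircle lies 4r/(3π) = 0.920977 m from the diameter, here below the top edge, so the centroid depth is h_c = 7.2 + 0.920977 = 8.12098 m.
A = πr²/2 = π × 2.17²/2 = 7.39672 m².
Resultant F = γ·h_c·A = 7.74009 × 8.12098 × 7.39672 = 464.936 kN.
I_c = (π/8 − 8/(9π))·r⁴ = 0.109757 × 2.17⁴ = 2.43372 m⁴.
Centre of pressure: y_p = y_c + I_c/(y_c·A) = 8.12098 + 2.43372/(8.12098 × 7.39672) = 8.12098 + 0.0405157 = 8.1615 m along the plane.
The resultant acts 0.920977 + 0.0405157 = 0.961493 m (along the plate) below the hinge at the top edge, so the moment about the hinge is M = F × 0.961493 = 464.936 × 0.961493 = 447.033 kN·m.

M ≈ 447.0 kN·m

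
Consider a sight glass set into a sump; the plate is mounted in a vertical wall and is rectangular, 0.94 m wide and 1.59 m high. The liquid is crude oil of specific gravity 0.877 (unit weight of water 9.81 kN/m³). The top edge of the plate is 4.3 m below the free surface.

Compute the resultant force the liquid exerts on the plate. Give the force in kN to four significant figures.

F ≈ 65.51 kN

γ = 0.877 × 9.81 = 8.60337 kN/m³.
The centroid lies 1.59/2 = 0.795 m below the top edge, so the centroid depth is h_c = 4.3 + 0.795 = 5.095 m.
A = 0.94 × 1.59 = 1.4946 m².
Resultant F = γ·h_c·A = 8.60337 × 5.095 × 1.4946 = 65.5146 kN.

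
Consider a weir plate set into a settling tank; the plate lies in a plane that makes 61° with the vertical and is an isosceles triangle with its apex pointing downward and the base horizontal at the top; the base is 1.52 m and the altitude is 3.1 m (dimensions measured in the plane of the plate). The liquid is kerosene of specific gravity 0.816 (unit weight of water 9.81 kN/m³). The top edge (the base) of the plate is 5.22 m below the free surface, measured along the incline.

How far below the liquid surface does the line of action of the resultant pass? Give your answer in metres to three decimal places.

h_p = 3.073 m

γ = 0.816 × 9.81 = 8.00496 kN/m³.
The plate makes 61° with the vertical, i.e. θ = 90° − 61° = 29° to the horizontal. Measuring y along the incline from the free-surface line, vertical depth h = y·sinθ with sinθ = 0.484810.
With the apex down, the centroid sits h/3 = 3.1/3 = 1.03333 m below the base (the top edge), so y_c = 5.22 + 1.03333 = 6.25333 m and h_c = 6.25333 × 0.484810 = 3.03168 m.
A = ½ × 1.52 × 3.1 = 2.356 m².
Resultant F = γ·h_c·A = 8.00496 × 3.03168 × 2.356 = 57.1765 kN.
I_c = b·h³/36 = 1.52 × 3.1³/36 = 1.25784 m⁴.
Centre of pressure: y_p = y_c + I_c/(y_c·A) = 6.25333 + 1.25784/(6.25333 × 2.356) = 6.25333 + 0.0853766 = 6.33871 m along the plane.
Vertically, h_p = y_p·sinθ = 6.33871 × 0.484810 = 3.07307 m.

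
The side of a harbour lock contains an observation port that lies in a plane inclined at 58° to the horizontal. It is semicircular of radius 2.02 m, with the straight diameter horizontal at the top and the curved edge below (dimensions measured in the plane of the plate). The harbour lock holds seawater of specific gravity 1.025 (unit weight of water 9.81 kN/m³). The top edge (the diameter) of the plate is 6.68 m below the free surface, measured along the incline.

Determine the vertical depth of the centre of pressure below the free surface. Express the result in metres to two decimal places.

γ = 1.025 × 9.81 = 10.05525 kN/m³.
Let θ = 58° be the plate's angle to the horizontal; measure y along the incline from where the plane meets the free surface. Vertical depth h = y·sinθ with sinθ = 0.848048.
The centroid of a semicircle lies 4r/(3π) = 0.857315 m from the diameter, here below the top edge, so y_c = 6.68 + 0.857315 = 7.53731 m and h_c = 7.53731 × 0.848048 = 6.392 m.
A = πr²/2 = π × 2.02²/2 = 6.40948 m².
Resultant F = γ·h_c·A = 10.05525 × 6.392 × 6.40948 = 411.958 kN.
I_c = (π/8 − 8/(9π))·r⁴ = 0.109757 × 2.02⁴ = 1.82742 m⁴.
Centre of pressure: y_p = y_c + I_c/(y_c·A) = 7.53731 + 1.82742/(7.53731 × 6.40948) = 7.53731 + 0.0378268 = 7.57514 m along the plane.
Vertically, h_p = y_p·sinθ = 7.57514 × 0.848048 = 6.42408 m.

h_p = 6.42 m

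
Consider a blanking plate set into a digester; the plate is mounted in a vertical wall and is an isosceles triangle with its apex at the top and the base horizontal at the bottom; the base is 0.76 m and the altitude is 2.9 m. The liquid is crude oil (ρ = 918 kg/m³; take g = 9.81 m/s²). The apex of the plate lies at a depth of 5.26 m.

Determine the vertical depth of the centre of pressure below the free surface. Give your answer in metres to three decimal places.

h_p = 7.258 m

γ = ρg = 918 × 9.81 / 1000 = 9.00558 kN/m³.
With the apex up, the centroid sits 2h/3 = 2 × 2.9/3 = 1.93333 m below the apex, so the centroid depth is h_c = 5.26 + 1.93333 = 7.19333 m.
A = ½ × 0.76 × 2.9 = 1.102 m².
Resultant F = γ·h_c·A = 9.00558 × 7.19333 × 1.102 = 71.3877 kN.
I_c = b·h³/36 = 0.76 × 2.9³/36 = 0.514879 m⁴.
Centre of pressure: y_p = y_c + I_c/(y_c·A) = 7.19333 + 0.514879/(7.19333 × 1.102) = 7.19333 + 0.0649522 = 7.25828 m along the plane.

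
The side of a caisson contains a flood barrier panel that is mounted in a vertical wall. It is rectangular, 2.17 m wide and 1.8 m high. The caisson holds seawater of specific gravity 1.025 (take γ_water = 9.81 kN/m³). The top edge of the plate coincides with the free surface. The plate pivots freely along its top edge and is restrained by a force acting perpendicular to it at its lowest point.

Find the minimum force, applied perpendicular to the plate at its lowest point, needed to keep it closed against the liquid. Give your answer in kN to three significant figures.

P ≈ 23.6 kN

γ = 1.025 × 9.81 = 10.05525 kN/m³.
The centroid lies 1.8/2 = 0.9 m below the top edge, so the centroid depth is h_c = 0.9 m.
A = 2.17 × 1.8 = 3.906 m².
Resultant F = γ·h_c·A = 10.05525 × 0.9 × 3.906 = 35.3482 kN.
I_c = b·h³/12 = 2.17 × 1.8³/12 = 1.05462 m⁴.
Centre of pressure: y_p = y_c + I_c/(y_c·A) = 0.9 + 1.05462/(0.9 × 3.906) = 0.9 + 0.3 = 1.2 m along the plane.
The resultant acts 0.9 + 0.3 = 1.2 m (along the plate) below the hinge at the top edge, so the moment about the hinge is M = F × 1.2 = 35.3482 × 1.2 = 42.4178 kN·m.
A normal force at the bottom, 1.8 m from the hinge, must supply this moment: P = 42.4178/1.8 = 23.5654 kN.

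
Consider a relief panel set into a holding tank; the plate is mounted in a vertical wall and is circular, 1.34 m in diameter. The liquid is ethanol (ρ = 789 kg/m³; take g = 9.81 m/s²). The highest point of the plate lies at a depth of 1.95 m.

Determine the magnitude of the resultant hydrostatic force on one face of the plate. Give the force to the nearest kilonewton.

F ≈ 29 kN

γ = ρg = 789 × 9.81 / 1000 = 7.74009 kN/m³.
The centroid is at the centre, 0.67 m below the top of the plate, so the centroid depth is h_c = 1.95 + 0.67 = 2.62 m.
A = π(0.67)² = 1.41026 m².
Resultant F = γ·h_c·A = 7.74009 × 2.62 × 1.41026 = 28.5987 kN.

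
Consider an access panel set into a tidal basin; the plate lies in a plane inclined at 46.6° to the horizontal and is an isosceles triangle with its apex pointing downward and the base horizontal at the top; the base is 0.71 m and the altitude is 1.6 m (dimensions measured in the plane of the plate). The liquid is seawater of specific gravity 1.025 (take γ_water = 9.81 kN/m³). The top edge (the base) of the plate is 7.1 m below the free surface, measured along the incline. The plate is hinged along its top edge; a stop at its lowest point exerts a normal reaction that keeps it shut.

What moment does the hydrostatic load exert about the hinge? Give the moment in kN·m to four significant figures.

M ≈ 17.48 kN·m

γ = 1.025 × 9.81 = 10.05525 kN/m³.
Let θ = 46.6° be the plate's angle to the horizontal; measure y along the incline from where the plane meets the free surface. Vertical depth h = y·sinθ with sinθ = 0.726575.
With the apex down, the centroid sits h/3 = 1.6/3 = 0.533333 m below the base (the top edge), so y_c = 7.1 + 0.533333 = 7.63333 m and h_c = 7.63333 × 0.726575 = 5.54619 m.
A = ½ × 0.71 × 1.6 = 0.568 m².
Resultant F = γ·h_c·A = 10.05525 × 5.54619 × 0.568 = 31.6764 kN.
I_c = b·h³/36 = 0.71 × 1.6³/36 = 0.0807822 m⁴.
Centre of pressure: y_p = y_c + I_c/(y_c·A) = 7.63333 + 0.0807822/(7.63333 × 0.568) = 7.63333 + 0.0186317 = 7.65196 m along the plane.
The resultant acts 0.533333 + 0.0186317 = 0.551965 m (along the plate) below the hinge at the top edge, so the moment about the hinge is M = F × 0.551965 = 31.6764 × 0.551965 = 17.4843 kN·m.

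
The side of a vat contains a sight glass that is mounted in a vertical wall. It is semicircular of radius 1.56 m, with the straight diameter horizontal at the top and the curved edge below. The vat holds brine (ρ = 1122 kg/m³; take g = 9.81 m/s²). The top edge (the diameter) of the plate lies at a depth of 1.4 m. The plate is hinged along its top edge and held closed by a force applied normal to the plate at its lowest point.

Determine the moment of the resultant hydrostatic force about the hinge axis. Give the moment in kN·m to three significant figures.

M ≈ 64.6 kN·m

γ = ρg = 1122 × 9.81 / 1000 = 11.00682 kN/m³.
The centroid of a semicircle lies 4r/(3π) = 0.662085 m from the diameter, here below the top edge, so the centroid depth is h_c = 1.4 + 0.662085 = 2.06208 m.
A = πr²/2 = π × 1.56²/2 = 3.82269 m².
Resultant F = γ·h_c·A = 11.00682 × 2.06208 × 3.82269 = 86.7634 kN.
I_c = (π/8 − 8/(9π))·r⁴ = 0.109757 × 1.56⁴ = 0.650026 m⁴.
Centre of pressure: y_p = y_c + I_c/(y_c·A) = 2.06208 + 0.650026/(2.06208 × 3.82269) = 2.06208 + 0.0824624 = 2.14454 m along the plane.
The resultant acts 0.662085 + 0.0824624 = 0.744547 m (along the plate) below the hinge at the top edge, so the moment about the hinge is M = F × 0.744547 = 86.7634 × 0.744547 = 64.5994 kN·m.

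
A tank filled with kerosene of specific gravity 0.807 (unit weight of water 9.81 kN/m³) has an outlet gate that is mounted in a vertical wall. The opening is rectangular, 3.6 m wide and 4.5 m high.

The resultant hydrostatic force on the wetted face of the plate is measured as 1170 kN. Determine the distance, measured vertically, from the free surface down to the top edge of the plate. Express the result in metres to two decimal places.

γ = 0.807 × 9.81 = 7.91667 kN/m³.
A = 3.6 × 4.5 = 16.2 m².
From F = γ·h_c·A, the centroid depth is h_c = 1170/(7.91667 × 16.2) = 9.1228 m.
The centroid lies 4.5/2 = 2.25 m below the top edge, so the top edge sits at h_top = 9.1228 − 2.25 = 6.8728 m below the surface.

d_top ≈ 6.87 m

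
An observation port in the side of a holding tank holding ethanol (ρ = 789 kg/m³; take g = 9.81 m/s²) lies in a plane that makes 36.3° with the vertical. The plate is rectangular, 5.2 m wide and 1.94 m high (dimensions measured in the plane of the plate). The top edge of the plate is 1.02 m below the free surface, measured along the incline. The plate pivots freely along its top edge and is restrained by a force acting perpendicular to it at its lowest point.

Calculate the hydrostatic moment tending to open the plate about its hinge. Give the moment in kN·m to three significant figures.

M ≈ 141 kN·m

γ = ρg = 789 × 9.81 / 1000 = 7.74009 kN/m³.
The plate makes 36.3° with the vertical, i.e. θ = 90° − 36.3° = 53.7° to the horizontal. Measuring y along the incline from the free-surface line, vertical depth h = y·sinθ with sinθ = 0.805928.
The centroid lies 1.94/2 = 0.97 m below the top edge, so y_c = 1.02 + 0.97 = 1.99 m and h_c = 1.99 × 0.805928 = 1.6038 m.
A = 5.2 × 1.94 = 10.088 m².
Resultant F = γ·h_c·A = 7.74009 × 1.6038 × 10.088 = 125.228 kN.
I_c = b·h³/12 = 5.2 × 1.94³/12 = 3.16393 m⁴.
Centre of pressure: y_p = y_c + I_c/(y_c·A) = 1.99 + 3.16393/(1.99 × 10.088) = 1.99 + 0.157605 = 2.1476 m along the plane.
The resultant acts 0.97 + 0.157605 = 1.1276 m (along the plate) below the hinge at the top edge, so the moment about the hinge is M = F × 1.1276 = 125.228 × 1.1276 = 141.207 kN·m.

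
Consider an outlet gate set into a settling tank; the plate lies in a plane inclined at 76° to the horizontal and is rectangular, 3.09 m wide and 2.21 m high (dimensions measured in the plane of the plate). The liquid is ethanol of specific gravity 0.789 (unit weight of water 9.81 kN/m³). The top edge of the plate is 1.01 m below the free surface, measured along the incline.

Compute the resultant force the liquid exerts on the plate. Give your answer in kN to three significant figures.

F ≈ 108 kN

γ = 0.789 × 9.81 = 7.74009 kN/m³.
Let θ = 76° be the plate's angle to the horizontal; measure y along the incline from where the plane meets the free surface. Vertical depth h = y·sinθ with sinθ = 0.970296.
The centroid lies 2.21/2 = 1.105 m below the top edge, so y_c = 1.01 + 1.105 = 2.115 m and h_c = 2.115 × 0.970296 = 2.05218 m.
A = 3.09 × 2.21 = 6.8289 m².
Resultant F = γ·h_c·A = 7.74009 × 2.05218 × 6.8289 = 108.471 kN.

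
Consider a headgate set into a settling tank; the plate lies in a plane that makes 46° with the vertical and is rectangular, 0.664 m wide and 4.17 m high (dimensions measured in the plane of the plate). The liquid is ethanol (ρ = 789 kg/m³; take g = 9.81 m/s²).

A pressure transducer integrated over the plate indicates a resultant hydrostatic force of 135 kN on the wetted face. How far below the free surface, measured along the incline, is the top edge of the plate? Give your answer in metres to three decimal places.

γ = ρg = 789 × 9.81 / 1000 = 7.74009 kN/m³.
A = 0.664 × 4.17 = 2.76888 m².
From F = γ·h_c·A, the centroid depth is h_c = 135/(7.74009 × 2.76888) = 6.29917 m.
The plate makes 46° with the vertical, i.e. θ = 90° − 46° = 44° to the horizontal. Measuring y along the incline from the free-surface line, vertical depth h = y·sinθ with sinθ = 0.694658.
Along the incline, y_c = h_c/sinθ = 6.29917/0.694658 = 9.06802 m.
The centroid lies 4.17/2 = 2.085 m below the top edge, so the top edge sits at y_top = 9.06802 − 2.085 = 6.98302 m along the incline.

y_top ≈ 6.983 m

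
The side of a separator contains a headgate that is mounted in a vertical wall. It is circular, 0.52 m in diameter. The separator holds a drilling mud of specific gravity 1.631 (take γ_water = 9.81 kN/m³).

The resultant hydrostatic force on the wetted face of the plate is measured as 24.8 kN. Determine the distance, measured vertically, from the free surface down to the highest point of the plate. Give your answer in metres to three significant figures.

d_top ≈ 7.04 m

γ = 1.631 × 9.81 = 16.00011 kN/m³.
A = π(0.26)² = 0.212372 m².
From F = γ·h_c·A, the centroid depth is h_c = 24.8/(16.00011 × 0.212372) = 7.29846 m.
The centroid is at the centre, 0.26 m below the top of the plate, so the highest point sits at h_top = 7.29846 − 0.26 = 7.03846 m below the surface.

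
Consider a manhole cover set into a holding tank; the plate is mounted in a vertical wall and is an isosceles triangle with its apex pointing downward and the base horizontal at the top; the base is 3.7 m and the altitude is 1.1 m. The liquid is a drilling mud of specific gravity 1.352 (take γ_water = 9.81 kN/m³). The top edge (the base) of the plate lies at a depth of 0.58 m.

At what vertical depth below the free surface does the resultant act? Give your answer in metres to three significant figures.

γ = 1.352 × 9.81 = 13.26312 kN/m³.
With the apex down, the centroid sits h/3 = 1.1/3 = 0.366667 m below the base (the top edge), so the centroid depth is h_c = 0.58 + 0.366667 = 0.946667 m.
A = ½ × 3.7 × 1.1 = 2.035 m².
Resultant F = γ·h_c·A = 13.26312 × 0.946667 × 2.035 = 25.551 kN.
I_c = b·h³/36 = 3.7 × 1.1³/36 = 0.136797 m⁴.
Centre of pressure: y_p = y_c + I_c/(y_c·A) = 0.946667 + 0.136797/(0.946667 × 2.035) = 0.946667 + 0.0710092 = 1.01768 m along the plane.

h_p = 1.02 m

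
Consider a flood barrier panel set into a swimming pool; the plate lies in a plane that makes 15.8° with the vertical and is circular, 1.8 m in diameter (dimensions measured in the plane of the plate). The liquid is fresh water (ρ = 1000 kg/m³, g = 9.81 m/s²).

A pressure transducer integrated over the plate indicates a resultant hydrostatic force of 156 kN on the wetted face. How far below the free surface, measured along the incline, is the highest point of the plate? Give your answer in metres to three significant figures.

y_top ≈ 5.59 m

γ = ρg = 1000 × 9.81 = 9810 N/m³ = 9.81 kN/m³.
A = π(0.9)² = 2.54469 m².
From F = γ·h_c·A, the centroid depth is h_c = 156/(9.81 × 2.54469) = 6.24915 m.
The plate makes 15.8° with the vertical, i.e. θ = 90° − 15.8° = 74.2° to the horizontal. Measuring y along the incline from the free-surface line, vertical depth h = y·sinθ with sinθ = 0.962218.
Along the incline, y_c = h_c/sinθ = 6.24915/0.962218 = 6.49453 m.
The centroid is at the centre, 0.9 m below the top of the plate, so the highest point sits at y_top = 6.49453 − 0.9 = 5.59453 m along the incline.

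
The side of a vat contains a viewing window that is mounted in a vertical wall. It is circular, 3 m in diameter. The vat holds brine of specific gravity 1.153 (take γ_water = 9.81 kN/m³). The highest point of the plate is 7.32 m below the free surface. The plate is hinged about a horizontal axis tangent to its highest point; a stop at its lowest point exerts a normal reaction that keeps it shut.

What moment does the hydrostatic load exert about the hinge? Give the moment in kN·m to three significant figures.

M ≈ 1100 kN·m

γ = 1.153 × 9.81 = 11.31093 kN/m³.
The centroid is at the centre, 1.5 m below the top of the plate, so the centroid depth is h_c = 7.32 + 1.5 = 8.82 m.
A = π(1.5)² = 7.06858 m².
Resultant F = γ·h_c·A = 11.31093 × 8.82 × 7.06858 = 705.179 kN.
I_c = πr⁴/4 = π × 1.5⁴/4 = 3.97608 m⁴.
Centre of pressure: y_p = y_c + I_c/(y_c·A) = 8.82 + 3.97608/(8.82 × 7.06858) = 8.82 + 0.0637756 = 8.88378 m along the plane.
The resultant acts 1.5 + 0.0637756 = 1.56378 m (along the plate) below the hinge at the top edge, so the moment about the hinge is M = F × 1.56378 = 705.179 × 1.56378 = 1102.74 kN·m.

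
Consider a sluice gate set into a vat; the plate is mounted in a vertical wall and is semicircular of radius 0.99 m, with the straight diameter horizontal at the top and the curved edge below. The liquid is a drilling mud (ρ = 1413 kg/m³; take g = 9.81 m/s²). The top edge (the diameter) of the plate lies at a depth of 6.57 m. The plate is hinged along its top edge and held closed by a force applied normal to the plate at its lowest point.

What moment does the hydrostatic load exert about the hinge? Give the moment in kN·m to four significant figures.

M ≈ 64.14 kN·m

γ = ρg = 1413 × 9.81 / 1000 = 13.86153 kN/m³.
The centroid of a semicircle lies 4r/(3π) = 0.420169 m from the diameter, here below the top edge, so the centroid depth is h_c = 6.57 + 0.420169 = 6.99017 m.
A = πr²/2 = π × 0.99²/2 = 1.53954 m².
Resultant F = γ·h_c·A = 13.86153 × 6.99017 × 1.53954 = 149.173 kN.
I_c = (π/8 − 8/(9π))·r⁴ = 0.109757 × 0.99⁴ = 0.105432 m⁴.
Centre of pressure: y_p = y_c + I_c/(y_c·A) = 6.99017 + 0.105432/(6.99017 × 1.53954) = 6.99017 + 0.00979701 = 6.99997 m along the plane.
The resultant acts 0.420169 + 0.00979701 = 0.429966 m (along the plate) below the hinge at the top edge, so the moment about the hinge is M = F × 0.429966 = 149.173 × 0.429966 = 64.1393 kN·m.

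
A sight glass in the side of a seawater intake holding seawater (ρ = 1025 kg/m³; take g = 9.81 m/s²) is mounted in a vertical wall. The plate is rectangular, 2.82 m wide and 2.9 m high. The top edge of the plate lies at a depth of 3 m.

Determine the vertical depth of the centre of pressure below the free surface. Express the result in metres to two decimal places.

γ = ρg = 1025 × 9.81 / 1000 = 10.05525 kN/m³.
The centroid lies 2.9/2 = 1.45 m below the top edge, so the centroid depth is h_c = 3 + 1.45 = 4.45 m.
A = 2.82 × 2.9 = 8.178 m².
Resultant F = γ·h_c·A = 10.05525 × 4.45 × 8.178 = 365.932 kN.
I_c = b·h³/12 = 2.82 × 2.9³/12 = 5.73141 m⁴.
Centre of pressure: y_p = y_c + I_c/(y_c·A) = 4.45 + 5.73141/(4.45 × 8.178) = 4.45 + 0.15749 = 4.60749 m along the plane.

h_p = 4.61 m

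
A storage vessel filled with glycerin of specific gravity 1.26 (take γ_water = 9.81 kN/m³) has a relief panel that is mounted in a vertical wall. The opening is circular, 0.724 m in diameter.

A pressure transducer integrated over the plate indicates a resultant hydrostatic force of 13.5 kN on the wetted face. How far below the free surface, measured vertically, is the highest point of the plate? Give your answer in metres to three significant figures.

γ = 1.26 × 9.81 = 12.3606 kN/m³.
A = π(0.362)² = 0.411687 m².
From F = γ·h_c·A, the centroid depth is h_c = 13.5/(12.3606 × 0.411687) = 2.65294 m.
The centroid is at the centre, 0.362 m below the top of the plate, so the highest point sits at h_top = 2.65294 − 0.362 = 2.29094 m below the surface.

d_top ≈ 2.29 m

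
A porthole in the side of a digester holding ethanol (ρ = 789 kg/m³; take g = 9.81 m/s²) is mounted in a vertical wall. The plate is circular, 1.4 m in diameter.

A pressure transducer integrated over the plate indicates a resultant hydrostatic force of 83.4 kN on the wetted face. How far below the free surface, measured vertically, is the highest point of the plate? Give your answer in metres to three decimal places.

γ = ρg = 789 × 9.81 / 1000 = 7.74009 kN/m³.
A = π(0.7)² = 1.53938 m².
From F = γ·h_c·A, the centroid depth is h_c = 83.4/(7.74009 × 1.53938) = 6.99962 m.
The centroid is at the centre, 0.7 m below the top of the plate, so the highest point sits at h_top = 6.99962 − 0.7 = 6.29962 m below the surface.

d_top ≈ 6.300 m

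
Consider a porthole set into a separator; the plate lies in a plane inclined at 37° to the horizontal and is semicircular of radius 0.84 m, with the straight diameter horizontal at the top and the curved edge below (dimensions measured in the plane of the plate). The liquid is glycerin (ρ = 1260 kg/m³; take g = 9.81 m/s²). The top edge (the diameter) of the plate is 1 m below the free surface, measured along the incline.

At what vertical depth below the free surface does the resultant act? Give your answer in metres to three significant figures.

γ = ρg = 1260 × 9.81 / 1000 = 12.3606 kN/m³.
Let θ = 37° be the plate's angle to the horizontal; measure y along the incline from where the plane meets the free surface. Vertical depth h = y·sinθ with sinθ = 0.601815.
The centroid of a semicircle lies 4r/(3π) = 0.356507 m from the diameter, here below the top edge, so y_c = 1 + 0.356507 = 1.35651 m and h_c = 1.35651 × 0.601815 = 0.816368 m.
A = πr²/2 = π × 0.84²/2 = 1.10835 m².
Resultant F = γ·h_c·A = 12.3606 × 0.816368 × 1.10835 = 11.1841 kN.
I_c = (π/8 − 8/(9π))·r⁴ = 0.109757 × 0.84⁴ = 0.0546449 m⁴.
Centre of pressure: y_p = y_c + I_c/(y_c·A) = 1.35651 + 0.0546449/(1.35651 × 1.10835) = 1.35651 + 0.0363454 = 1.39286 m along the plane.
Vertically, h_p = y_p·sinθ = 1.39286 × 0.601815 = 0.838244 m.

h_p = 0.838 m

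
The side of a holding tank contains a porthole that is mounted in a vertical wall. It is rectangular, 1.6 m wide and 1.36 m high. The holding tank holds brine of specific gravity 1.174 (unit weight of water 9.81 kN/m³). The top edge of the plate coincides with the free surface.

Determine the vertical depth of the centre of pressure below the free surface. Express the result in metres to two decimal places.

h_p = 0.91 m

γ = 1.174 × 9.81 = 11.51694 kN/m³.
The centroid lies 1.36/2 = 0.68 m below the top edge, so the centroid depth is h_c = 0.68 m.
A = 1.6 × 1.36 = 2.176 m².
Resultant F = γ·h_c·A = 11.51694 × 0.68 × 2.176 = 17.0414 kN.
I_c = b·h³/12 = 1.6 × 1.36³/12 = 0.335394 m⁴.
Centre of pressure: y_p = y_c + I_c/(y_c·A) = 0.68 + 0.335394/(0.68 × 2.176) = 0.68 + 0.226667 = 0.906667 m along the plane.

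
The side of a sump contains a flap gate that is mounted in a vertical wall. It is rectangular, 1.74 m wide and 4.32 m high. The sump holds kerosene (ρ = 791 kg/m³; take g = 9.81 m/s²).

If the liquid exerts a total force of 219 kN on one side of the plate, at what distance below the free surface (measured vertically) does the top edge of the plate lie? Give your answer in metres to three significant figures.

γ = ρg = 791 × 9.81 / 1000 = 7.75971 kN/m³.
A = 1.74 × 4.32 = 7.5168 m².
From F = γ·h_c·A, the centroid depth is h_c = 219/(7.75971 × 7.5168) = 3.75462 m.
The centroid lies 4.32/2 = 2.16 m below the top edge, so the top edge sits at h_top = 3.75462 − 2.16 = 1.59462 m below the surface.

d_top ≈ 1.59 m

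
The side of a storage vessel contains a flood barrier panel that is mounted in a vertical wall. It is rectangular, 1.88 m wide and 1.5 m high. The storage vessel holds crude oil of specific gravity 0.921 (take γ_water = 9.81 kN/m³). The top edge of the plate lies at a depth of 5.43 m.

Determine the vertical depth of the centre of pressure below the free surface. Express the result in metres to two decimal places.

γ = 0.921 × 9.81 = 9.03501 kN/m³.
The centroid lies 1.5/2 = 0.75 m below the top edge, so the centroid depth is h_c = 5.43 + 0.75 = 6.18 m.
A = 1.88 × 1.5 = 2.82 m².
Resultant F = γ·h_c·A = 9.03501 × 6.18 × 2.82 = 157.459 kN.
I_c = b·h³/12 = 1.88 × 1.5³/12 = 0.52875 m⁴.
Centre of pressure: y_p = y_c + I_c/(y_c·A) = 6.18 + 0.52875/(6.18 × 2.82) = 6.18 + 0.0303398 = 6.21034 m along the plane.

h_p = 6.21 m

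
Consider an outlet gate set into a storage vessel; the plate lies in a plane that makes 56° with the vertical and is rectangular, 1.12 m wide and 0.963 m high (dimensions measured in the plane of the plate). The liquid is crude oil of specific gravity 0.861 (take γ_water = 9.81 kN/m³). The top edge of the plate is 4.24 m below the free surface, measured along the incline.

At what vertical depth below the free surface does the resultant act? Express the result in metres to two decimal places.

γ = 0.861 × 9.81 = 8.44641 kN/m³.
The plate makes 56° with the vertical, i.e. θ = 90° − 56° = 34° to the horizontal. Measuring y along the incline from the free-surface line, vertical depth h = y·sinθ with sinθ = 0.559193.
The centroid lies 0.963/2 = 0.4815 m below the top edge, so y_c = 4.24 + 0.4815 = 4.7215 m and h_c = 4.7215 × 0.559193 = 2.64023 m.
A = 1.12 × 0.963 = 1.07856 m².
Resultant F = γ·h_c·A = 8.44641 × 2.64023 × 1.07856 = 24.0524 kN.
I_c = b·h³/12 = 1.12 × 0.963³/12 = 0.0833519 m⁴.
Centre of pressure: y_p = y_c + I_c/(y_c·A) = 4.7215 + 0.0833519/(4.7215 × 1.07856) = 4.7215 + 0.0163678 = 4.73787 m along the plane.
Vertically, h_p = y_p·sinθ = 4.73787 × 0.559193 = 2.64938 m.

h_p = 2.65 m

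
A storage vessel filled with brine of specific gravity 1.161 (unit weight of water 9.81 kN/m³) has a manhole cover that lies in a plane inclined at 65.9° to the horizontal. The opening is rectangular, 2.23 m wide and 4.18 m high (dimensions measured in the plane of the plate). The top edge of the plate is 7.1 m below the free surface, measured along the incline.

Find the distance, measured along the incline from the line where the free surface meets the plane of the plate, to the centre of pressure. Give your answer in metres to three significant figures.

y_p = 9.35 m

γ = 1.161 × 9.81 = 11.38941 kN/m³.
Let θ = 65.9° be the plate's angle to the horizontal; measure y along the incline from where the plane meets the free surface. Vertical depth h = y·sinθ with sinθ = 0.912834.
The centroid lies 4.18/2 = 2.09 m below the top edge, so y_c = 7.1 + 2.09 = 9.19 m and h_c = 9.19 × 0.912834 = 8.38894 m.
A = 2.23 × 4.18 = 9.3214 m².
Resultant F = γ·h_c·A = 11.38941 × 8.38894 × 9.3214 = 890.614 kN.
I_c = b·h³/12 = 2.23 × 4.18³/12 = 13.5723 m⁴.
Centre of pressure: y_p = y_c + I_c/(y_c·A) = 9.19 + 13.5723/(9.19 × 9.3214) = 9.19 + 0.158437 = 9.34844 m along the plane.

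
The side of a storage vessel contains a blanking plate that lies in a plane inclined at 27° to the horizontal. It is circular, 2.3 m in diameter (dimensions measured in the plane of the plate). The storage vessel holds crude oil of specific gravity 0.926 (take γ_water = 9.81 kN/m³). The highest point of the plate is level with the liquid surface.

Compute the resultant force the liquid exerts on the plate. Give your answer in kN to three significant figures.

γ = 0.926 × 9.81 = 9.08406 kN/m³.
Let θ = 27° be the plate's angle to the horizontal; measure y along the incline from where the plane meets the free surface. Vertical depth h = y·sinθ with sinθ = 0.453990.
The centroid is at the centre, 1.15 m below the top of the plate, so y_c = 1.15 m and h_c = 1.15 × 0.453990 = 0.522088 m.
A = π(1.15)² = 4.15476 m².
Resultant F = γ·h_c·A = 9.08406 × 0.522088 × 4.15476 = 19.7047 kN.

F ≈ 19.7 kN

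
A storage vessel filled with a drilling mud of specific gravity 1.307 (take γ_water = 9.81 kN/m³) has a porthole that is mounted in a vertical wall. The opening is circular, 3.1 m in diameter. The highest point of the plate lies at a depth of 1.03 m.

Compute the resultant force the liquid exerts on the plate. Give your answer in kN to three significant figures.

γ = 1.307 × 9.81 = 12.82167 kN/m³.
The centroid is at the centre, 1.55 m below the top of the plate, so the centroid depth is h_c = 1.03 + 1.55 = 2.58 m.
A = π(1.55)² = 7.54768 m².
Resultant F = γ·h_c·A = 12.82167 × 2.58 × 7.54768 = 249.677 kN.

F ≈ 250 kN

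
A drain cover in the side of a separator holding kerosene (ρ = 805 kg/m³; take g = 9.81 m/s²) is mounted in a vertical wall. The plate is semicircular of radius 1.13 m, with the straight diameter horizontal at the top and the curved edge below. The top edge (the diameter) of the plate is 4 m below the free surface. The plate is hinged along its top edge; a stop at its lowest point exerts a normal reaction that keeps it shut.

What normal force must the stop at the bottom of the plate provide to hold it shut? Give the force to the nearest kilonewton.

P ≈ 31 kN

γ = ρg = 805 × 9.81 / 1000 = 7.89705 kN/m³.
The centroid of a semicircle lies 4r/(3π) = 0.479587 m from the diameter, here below the top edge, so the centroid depth is h_c = 4 + 0.479587 = 4.47959 m.
A = πr²/2 = π × 1.13²/2 = 2.00575 m².
Resultant F = γ·h_c·A = 7.89705 × 4.47959 × 2.00575 = 70.9545 kN.
I_c = (π/8 − 8/(9π))·r⁴ = 0.109757 × 1.13⁴ = 0.178956 m⁴.
Centre of pressure: y_p = y_c + I_c/(y_c·A) = 4.47959 + 0.178956/(4.47959 × 2.00575) = 4.47959 + 0.0199173 = 4.49951 m along the plane.
The resultant acts 0.479587 + 0.0199173 = 0.499504 m (along the plate) below the hinge at the top edge, so the moment about the hinge is M = F × 0.499504 = 70.9545 × 0.499504 = 35.4421 kN·m.
A normal force at the bottom, 1.13 m from the hinge, must supply this moment: P = 35.4421/1.13 = 31.3647 kN.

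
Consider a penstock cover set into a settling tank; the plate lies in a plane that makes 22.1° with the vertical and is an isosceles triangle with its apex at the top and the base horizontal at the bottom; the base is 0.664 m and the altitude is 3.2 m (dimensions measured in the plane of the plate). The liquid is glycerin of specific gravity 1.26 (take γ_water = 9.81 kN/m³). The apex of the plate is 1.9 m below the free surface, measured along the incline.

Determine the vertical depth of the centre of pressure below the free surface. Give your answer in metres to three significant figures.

γ = 1.26 × 9.81 = 12.3606 kN/m³.
The plate makes 22.1° with the vertical, i.e. θ = 90° − 22.1° = 67.9° to the horizontal. Measuring y along the incline from the free-surface line, vertical depth h = y·sinθ with sinθ = 0.926529.
With the apex up, the centroid sits 2h/3 = 2 × 3.2/3 = 2.13333 m below the apex, so y_c = 1.9 + 2.13333 = 4.03333 m and h_c = 4.03333 × 0.926529 = 3.737 m.
A = ½ × 0.664 × 3.2 = 1.0624 m².
Resultant F = γ·h_c·A = 12.3606 × 3.737 × 1.0624 = 49.0739 kN.
I_c = b·h³/36 = 0.664 × 3.2³/36 = 0.604388 m⁴.
Centre of pressure: y_p = y_c + I_c/(y_c·A) = 4.03333 + 0.604388/(4.03333 × 1.0624) = 4.03333 + 0.141047 = 4.17438 m along the plane.
Vertically, h_p = y_p·sinθ = 4.17438 × 0.926529 = 3.86768 m.

h_p = 3.87 m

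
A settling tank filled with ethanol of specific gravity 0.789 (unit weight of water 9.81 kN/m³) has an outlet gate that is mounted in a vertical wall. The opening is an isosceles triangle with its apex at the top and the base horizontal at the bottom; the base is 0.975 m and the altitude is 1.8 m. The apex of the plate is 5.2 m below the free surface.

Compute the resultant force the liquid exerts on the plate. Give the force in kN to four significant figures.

γ = 0.789 × 9.81 = 7.74009 kN/m³.
With the apex up, the centroid sits 2h/3 = 2 × 1.8/3 = 1.2 m below the apex, so the centroid depth is h_c = 5.2 + 1.2 = 6.4 m.
A = ½ × 0.975 × 1.8 = 0.8775 m².
Resultant F = γ·h_c·A = 7.74009 × 6.4 × 0.8775 = 43.4683 kN.

F ≈ 43.47 kN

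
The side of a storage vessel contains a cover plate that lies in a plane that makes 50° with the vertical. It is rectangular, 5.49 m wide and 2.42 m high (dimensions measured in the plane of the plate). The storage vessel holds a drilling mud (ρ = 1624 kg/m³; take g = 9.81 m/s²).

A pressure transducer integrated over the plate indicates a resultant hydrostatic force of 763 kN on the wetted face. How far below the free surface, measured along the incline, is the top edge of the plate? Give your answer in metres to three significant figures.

y_top ≈ 4.40 m

γ = ρg = 1624 × 9.81 / 1000 = 15.93144 kN/m³.
A = 5.49 × 2.42 = 13.2858 m².
From F = γ·h_c·A, the centroid depth is h_c = 763/(15.93144 × 13.2858) = 3.60481 m.
The plate makes 50° with the vertical, i.e. θ = 90° − 50° = 40° to the horizontal. Measuring y along the incline from the free-surface line, vertical depth h = y·sinθ with sinθ = 0.642788.
Along the incline, y_c = h_c/sinθ = 3.60481/0.642788 = 5.60809 m.
The centroid lies 2.42/2 = 1.21 m below the top edge, so the top edge sits at y_top = 5.60809 − 1.21 = 4.39809 m along the incline.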